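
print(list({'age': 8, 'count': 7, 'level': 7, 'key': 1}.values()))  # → [8, 7, 7, 1]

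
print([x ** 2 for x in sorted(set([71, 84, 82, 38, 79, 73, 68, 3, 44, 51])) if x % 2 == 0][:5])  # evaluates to [1444, 1936, 4624, 6724, 7056]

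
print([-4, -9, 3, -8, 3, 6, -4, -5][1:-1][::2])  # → [-9, -8, 6]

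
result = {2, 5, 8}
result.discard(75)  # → {2, 5, 8}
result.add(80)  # {2, 5, 8, 80}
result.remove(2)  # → {5, 8, 80}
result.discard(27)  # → {5, 8, 80}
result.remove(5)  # {8, 80}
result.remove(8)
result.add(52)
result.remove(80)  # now {52}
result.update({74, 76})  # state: {52, 74, 76}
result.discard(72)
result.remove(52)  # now {74, 76}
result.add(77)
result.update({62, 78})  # {62, 74, 76, 77, 78}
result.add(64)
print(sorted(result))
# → [62, 64, 74, 76, 77, 78]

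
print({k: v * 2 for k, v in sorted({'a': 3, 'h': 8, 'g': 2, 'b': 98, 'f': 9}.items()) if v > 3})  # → {'b': 196, 'f': 18, 'h': 16}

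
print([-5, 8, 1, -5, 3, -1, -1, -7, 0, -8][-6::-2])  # [3, 1, -5]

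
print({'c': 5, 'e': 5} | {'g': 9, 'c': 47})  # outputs {'c': 47, 'e': 5, 'g': 9}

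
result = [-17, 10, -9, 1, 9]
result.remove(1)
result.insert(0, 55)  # [55, -17, 10, -9, 9]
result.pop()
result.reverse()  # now [-9, 10, -17, 55]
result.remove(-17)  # [-9, 10, 55]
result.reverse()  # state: [55, 10, -9]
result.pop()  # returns -9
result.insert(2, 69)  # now [55, 10, 69]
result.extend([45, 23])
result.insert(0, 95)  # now [95, 55, 10, 69, 45, 23]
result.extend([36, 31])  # [95, 55, 10, 69, 45, 23, 36, 31]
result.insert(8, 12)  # [95, 55, 10, 69, 45, 23, 36, 31, 12]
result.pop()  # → 12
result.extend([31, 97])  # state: [95, 55, 10, 69, 45, 23, 36, 31, 31, 97]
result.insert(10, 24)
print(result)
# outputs [95, 55, 10, 69, 45, 23, 36, 31, 31, 97, 24]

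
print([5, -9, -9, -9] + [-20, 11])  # [5, -9, -9, -9, -20, 11]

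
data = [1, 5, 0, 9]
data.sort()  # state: [0, 1, 5, 9]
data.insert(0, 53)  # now [53, 0, 1, 5, 9]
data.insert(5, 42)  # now [53, 0, 1, 5, 9, 42]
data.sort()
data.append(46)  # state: [0, 1, 5, 9, 42, 53, 46]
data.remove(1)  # [0, 5, 9, 42, 53, 46]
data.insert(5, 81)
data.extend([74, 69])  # [0, 5, 9, 42, 53, 81, 46, 74, 69]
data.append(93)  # [0, 5, 9, 42, 53, 81, 46, 74, 69, 93]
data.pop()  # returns 93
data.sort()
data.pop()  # 81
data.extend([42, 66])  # [0, 5, 9, 42, 46, 53, 69, 74, 42, 66]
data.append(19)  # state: [0, 5, 9, 42, 46, 53, 69, 74, 42, 66, 19]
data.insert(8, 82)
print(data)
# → [0, 5, 9, 42, 46, 53, 69, 74, 82, 42, 66, 19]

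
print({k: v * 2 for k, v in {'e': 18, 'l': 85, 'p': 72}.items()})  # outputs {'e': 36, 'l': 170, 'p': 144}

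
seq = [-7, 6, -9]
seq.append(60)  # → [-7, 6, -9, 60]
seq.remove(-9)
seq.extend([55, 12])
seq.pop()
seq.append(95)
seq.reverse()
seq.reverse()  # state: [-7, 6, 60, 55, 95]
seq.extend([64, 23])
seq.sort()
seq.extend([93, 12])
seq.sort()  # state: [-7, 6, 12, 23, 55, 60, 64, 93, 95]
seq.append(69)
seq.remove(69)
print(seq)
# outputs [-7, 6, 12, 23, 55, 60, 64, 93, 95]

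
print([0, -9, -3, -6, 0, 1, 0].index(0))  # 0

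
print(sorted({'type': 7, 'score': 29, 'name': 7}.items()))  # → [('name', 7), ('score', 29), ('type', 7)]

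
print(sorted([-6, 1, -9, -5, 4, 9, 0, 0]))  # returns [-9, -6, -5, 0, 0, 1, 4, 9]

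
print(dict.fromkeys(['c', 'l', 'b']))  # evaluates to {'c': None, 'l': None, 'b': None}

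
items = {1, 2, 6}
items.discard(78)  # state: {1, 2, 6}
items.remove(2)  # {1, 6}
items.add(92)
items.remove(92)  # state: {1, 6}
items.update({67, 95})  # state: {1, 6, 67, 95}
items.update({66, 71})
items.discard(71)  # {1, 6, 66, 67, 95}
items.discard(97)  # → {1, 6, 66, 67, 95}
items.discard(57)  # {1, 6, 66, 67, 95}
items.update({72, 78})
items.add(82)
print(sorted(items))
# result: [1, 6, 66, 67, 72, 78, 82, 95]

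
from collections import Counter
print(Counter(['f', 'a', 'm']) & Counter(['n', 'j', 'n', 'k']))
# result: Counter()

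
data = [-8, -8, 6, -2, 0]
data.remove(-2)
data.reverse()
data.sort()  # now [-8, -8, 0, 6]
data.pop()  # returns 6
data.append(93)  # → [-8, -8, 0, 93]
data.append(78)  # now [-8, -8, 0, 93, 78]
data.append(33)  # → [-8, -8, 0, 93, 78, 33]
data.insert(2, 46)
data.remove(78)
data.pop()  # 33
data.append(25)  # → [-8, -8, 46, 0, 93, 25]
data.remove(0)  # [-8, -8, 46, 93, 25]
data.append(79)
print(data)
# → [-8, -8, 46, 93, 25, 79]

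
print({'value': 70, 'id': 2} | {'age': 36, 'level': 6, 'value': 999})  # {'value': 999, 'id': 2, 'age': 36, 'level': 6}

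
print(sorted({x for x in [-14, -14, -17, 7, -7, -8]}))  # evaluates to [-17, -14, -8, -7, 7]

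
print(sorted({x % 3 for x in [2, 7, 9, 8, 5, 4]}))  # [0, 1, 2]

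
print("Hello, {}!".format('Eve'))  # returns Hello, Eve!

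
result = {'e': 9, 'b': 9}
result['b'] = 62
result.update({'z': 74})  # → {'e': 9, 'b': 62, 'z': 74}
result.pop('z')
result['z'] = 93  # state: {'e': 9, 'b': 62, 'z': 93}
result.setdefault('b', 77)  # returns 62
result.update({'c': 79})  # {'e': 9, 'b': 62, 'z': 93, 'c': 79}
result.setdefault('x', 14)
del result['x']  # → {'e': 9, 'b': 62, 'z': 93, 'c': 79}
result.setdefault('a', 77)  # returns 77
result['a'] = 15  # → {'e': 9, 'b': 62, 'z': 93, 'c': 79, 'a': 15}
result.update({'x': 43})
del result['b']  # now {'e': 9, 'z': 93, 'c': 79, 'a': 15, 'x': 43}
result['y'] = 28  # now {'e': 9, 'z': 93, 'c': 79, 'a': 15, 'x': 43, 'y': 28}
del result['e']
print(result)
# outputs {'z': 93, 'c': 79, 'a': 15, 'x': 43, 'y': 28}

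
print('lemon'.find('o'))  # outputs 3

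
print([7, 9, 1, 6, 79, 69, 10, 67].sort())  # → None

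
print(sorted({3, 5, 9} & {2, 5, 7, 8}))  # [5]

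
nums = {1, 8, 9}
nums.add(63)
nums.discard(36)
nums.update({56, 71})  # {1, 8, 9, 56, 63, 71}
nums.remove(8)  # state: {1, 9, 56, 63, 71}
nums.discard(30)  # {1, 9, 56, 63, 71}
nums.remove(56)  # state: {1, 9, 63, 71}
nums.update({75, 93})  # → {1, 9, 63, 71, 75, 93}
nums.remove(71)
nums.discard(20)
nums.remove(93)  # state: {1, 9, 63, 75}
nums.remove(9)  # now {1, 63, 75}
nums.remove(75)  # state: {1, 63}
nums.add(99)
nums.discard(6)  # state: {1, 63, 99}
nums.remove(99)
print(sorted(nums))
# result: [1, 63]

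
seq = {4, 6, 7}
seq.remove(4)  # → {6, 7}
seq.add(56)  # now {6, 7, 56}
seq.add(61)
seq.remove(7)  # {6, 56, 61}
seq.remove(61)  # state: {6, 56}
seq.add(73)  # {6, 56, 73}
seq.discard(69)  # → {6, 56, 73}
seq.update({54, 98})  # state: {6, 54, 56, 73, 98}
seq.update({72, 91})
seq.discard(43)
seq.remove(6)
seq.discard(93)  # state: {54, 56, 72, 73, 91, 98}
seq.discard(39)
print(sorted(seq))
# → [54, 56, 72, 73, 91, 98]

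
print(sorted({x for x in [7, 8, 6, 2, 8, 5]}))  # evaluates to [2, 5, 6, 7, 8]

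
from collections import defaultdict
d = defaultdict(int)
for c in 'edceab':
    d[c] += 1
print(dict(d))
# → {'e': 2, 'd': 1, 'c': 1, 'a': 1, 'b': 1}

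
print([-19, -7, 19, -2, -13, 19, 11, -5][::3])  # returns [-19, -2, 11]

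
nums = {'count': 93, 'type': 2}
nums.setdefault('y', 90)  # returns 90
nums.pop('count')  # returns 93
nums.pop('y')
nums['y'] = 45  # {'type': 2, 'y': 45}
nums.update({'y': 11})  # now {'type': 2, 'y': 11}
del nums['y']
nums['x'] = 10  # {'type': 2, 'x': 10}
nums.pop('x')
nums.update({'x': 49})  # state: {'type': 2, 'x': 49}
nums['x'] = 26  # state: {'type': 2, 'x': 26}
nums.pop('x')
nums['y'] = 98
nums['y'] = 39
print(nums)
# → {'type': 2, 'y': 39}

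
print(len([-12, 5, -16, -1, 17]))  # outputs 5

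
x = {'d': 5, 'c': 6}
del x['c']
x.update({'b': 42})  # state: {'d': 5, 'b': 42}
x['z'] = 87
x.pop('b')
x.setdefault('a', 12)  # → 12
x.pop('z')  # 87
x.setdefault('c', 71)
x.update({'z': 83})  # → {'d': 5, 'a': 12, 'c': 71, 'z': 83}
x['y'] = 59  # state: {'d': 5, 'a': 12, 'c': 71, 'z': 83, 'y': 59}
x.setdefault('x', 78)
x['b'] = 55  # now {'d': 5, 'a': 12, 'c': 71, 'z': 83, 'y': 59, 'x': 78, 'b': 55}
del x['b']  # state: {'d': 5, 'a': 12, 'c': 71, 'z': 83, 'y': 59, 'x': 78}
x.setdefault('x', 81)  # 78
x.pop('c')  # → 71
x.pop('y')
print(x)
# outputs {'d': 5, 'a': 12, 'z': 83, 'x': 78}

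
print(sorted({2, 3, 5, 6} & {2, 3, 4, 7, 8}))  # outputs [2, 3]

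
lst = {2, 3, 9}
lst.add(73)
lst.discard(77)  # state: {2, 3, 9, 73}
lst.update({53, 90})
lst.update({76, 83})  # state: {2, 3, 9, 53, 73, 76, 83, 90}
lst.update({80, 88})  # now {2, 3, 9, 53, 73, 76, 80, 83, 88, 90}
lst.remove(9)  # {2, 3, 53, 73, 76, 80, 83, 88, 90}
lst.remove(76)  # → {2, 3, 53, 73, 80, 83, 88, 90}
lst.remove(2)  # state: {3, 53, 73, 80, 83, 88, 90}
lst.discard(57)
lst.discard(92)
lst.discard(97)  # {3, 53, 73, 80, 83, 88, 90}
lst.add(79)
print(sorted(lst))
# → [3, 53, 73, 79, 80, 83, 88, 90]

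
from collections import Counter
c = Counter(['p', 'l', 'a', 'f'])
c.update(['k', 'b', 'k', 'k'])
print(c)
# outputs Counter({'k': 3, 'p': 1, 'l': 1, 'a': 1, 'f': 1, 'b': 1})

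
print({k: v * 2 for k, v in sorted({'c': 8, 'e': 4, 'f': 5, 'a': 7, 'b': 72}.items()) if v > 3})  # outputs {'a': 14, 'b': 144, 'c': 16, 'e': 8, 'f': 10}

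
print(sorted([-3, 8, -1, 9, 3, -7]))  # [-7, -3, -1, 3, 8, 9]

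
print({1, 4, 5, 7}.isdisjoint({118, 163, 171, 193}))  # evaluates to True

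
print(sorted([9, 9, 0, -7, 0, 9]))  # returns [-7, 0, 0, 9, 9, 9]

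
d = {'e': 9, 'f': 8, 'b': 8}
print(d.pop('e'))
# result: 9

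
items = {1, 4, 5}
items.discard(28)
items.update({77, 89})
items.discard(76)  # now {1, 4, 5, 77, 89}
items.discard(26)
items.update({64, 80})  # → {1, 4, 5, 64, 77, 80, 89}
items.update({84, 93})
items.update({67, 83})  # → {1, 4, 5, 64, 67, 77, 80, 83, 84, 89, 93}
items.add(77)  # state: {1, 4, 5, 64, 67, 77, 80, 83, 84, 89, 93}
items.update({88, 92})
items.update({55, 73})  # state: {1, 4, 5, 55, 64, 67, 73, 77, 80, 83, 84, 88, 89, 92, 93}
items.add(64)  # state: {1, 4, 5, 55, 64, 67, 73, 77, 80, 83, 84, 88, 89, 92, 93}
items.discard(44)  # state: {1, 4, 5, 55, 64, 67, 73, 77, 80, 83, 84, 88, 89, 92, 93}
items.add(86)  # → {1, 4, 5, 55, 64, 67, 73, 77, 80, 83, 84, 86, 88, 89, 92, 93}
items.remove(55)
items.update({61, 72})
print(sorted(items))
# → [1, 4, 5, 61, 64, 67, 72, 73, 77, 80, 83, 84, 86, 88, 89, 92, 93]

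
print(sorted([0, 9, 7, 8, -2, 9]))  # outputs [-2, 0, 7, 8, 9, 9]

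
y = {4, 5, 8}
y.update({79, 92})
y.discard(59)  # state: {4, 5, 8, 79, 92}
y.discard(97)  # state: {4, 5, 8, 79, 92}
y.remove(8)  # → {4, 5, 79, 92}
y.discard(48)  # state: {4, 5, 79, 92}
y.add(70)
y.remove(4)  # {5, 70, 79, 92}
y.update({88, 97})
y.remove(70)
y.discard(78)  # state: {5, 79, 88, 92, 97}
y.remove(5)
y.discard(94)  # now {79, 88, 92, 97}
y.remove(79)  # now {88, 92, 97}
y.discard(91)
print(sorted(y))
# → [88, 92, 97]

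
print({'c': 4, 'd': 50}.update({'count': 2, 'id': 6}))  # None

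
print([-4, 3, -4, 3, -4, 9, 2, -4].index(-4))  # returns 0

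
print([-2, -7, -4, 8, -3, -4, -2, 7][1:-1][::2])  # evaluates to [-7, 8, -4]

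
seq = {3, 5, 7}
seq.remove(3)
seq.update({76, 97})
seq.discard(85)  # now {5, 7, 76, 97}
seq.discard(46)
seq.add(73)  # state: {5, 7, 73, 76, 97}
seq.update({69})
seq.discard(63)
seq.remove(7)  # {5, 69, 73, 76, 97}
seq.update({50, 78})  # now {5, 50, 69, 73, 76, 78, 97}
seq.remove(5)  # {50, 69, 73, 76, 78, 97}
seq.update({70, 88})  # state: {50, 69, 70, 73, 76, 78, 88, 97}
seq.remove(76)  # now {50, 69, 70, 73, 78, 88, 97}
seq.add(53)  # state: {50, 53, 69, 70, 73, 78, 88, 97}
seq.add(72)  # {50, 53, 69, 70, 72, 73, 78, 88, 97}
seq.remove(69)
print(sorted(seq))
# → [50, 53, 70, 72, 73, 78, 88, 97]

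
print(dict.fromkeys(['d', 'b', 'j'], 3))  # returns {'d': 3, 'b': 3, 'j': 3}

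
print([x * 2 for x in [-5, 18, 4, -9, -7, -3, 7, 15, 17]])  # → [-10, 36, 8, -18, -14, -6, 14, 30, 34]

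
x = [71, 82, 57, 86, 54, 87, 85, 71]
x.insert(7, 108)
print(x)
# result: [71, 82, 57, 86, 54, 87, 85, 108, 71]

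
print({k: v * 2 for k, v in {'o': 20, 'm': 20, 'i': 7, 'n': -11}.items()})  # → {'o': 40, 'm': 40, 'i': 14, 'n': -22}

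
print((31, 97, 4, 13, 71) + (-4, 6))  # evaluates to (31, 97, 4, 13, 71, -4, 6)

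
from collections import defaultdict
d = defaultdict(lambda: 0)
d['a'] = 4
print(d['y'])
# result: 0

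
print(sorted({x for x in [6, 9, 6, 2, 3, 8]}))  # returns [2, 3, 6, 8, 9]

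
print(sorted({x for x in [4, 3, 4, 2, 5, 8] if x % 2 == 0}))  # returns [2, 4, 8]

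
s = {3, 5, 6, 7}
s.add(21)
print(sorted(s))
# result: [3, 5, 6, 7, 21]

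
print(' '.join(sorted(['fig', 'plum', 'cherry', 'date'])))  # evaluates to cherry date fig plum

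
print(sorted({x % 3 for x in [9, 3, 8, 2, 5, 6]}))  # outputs [0, 2]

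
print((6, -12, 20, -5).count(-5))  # 1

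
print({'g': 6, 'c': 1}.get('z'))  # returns None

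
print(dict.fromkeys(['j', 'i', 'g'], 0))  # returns {'j': 0, 'i': 0, 'g': 0}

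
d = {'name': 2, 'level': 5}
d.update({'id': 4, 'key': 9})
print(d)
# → {'name': 2, 'level': 5, 'id': 4, 'key': 9}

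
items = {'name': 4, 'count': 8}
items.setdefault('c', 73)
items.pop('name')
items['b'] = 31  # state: {'count': 8, 'c': 73, 'b': 31}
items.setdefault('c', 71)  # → 73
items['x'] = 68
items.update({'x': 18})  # {'count': 8, 'c': 73, 'b': 31, 'x': 18}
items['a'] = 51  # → {'count': 8, 'c': 73, 'b': 31, 'x': 18, 'a': 51}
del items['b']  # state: {'count': 8, 'c': 73, 'x': 18, 'a': 51}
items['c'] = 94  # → {'count': 8, 'c': 94, 'x': 18, 'a': 51}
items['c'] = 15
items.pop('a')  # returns 51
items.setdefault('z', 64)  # 64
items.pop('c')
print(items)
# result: {'count': 8, 'x': 18, 'z': 64}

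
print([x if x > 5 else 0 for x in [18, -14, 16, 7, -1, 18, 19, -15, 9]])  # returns [18, 0, 16, 7, 0, 18, 19, 0, 9]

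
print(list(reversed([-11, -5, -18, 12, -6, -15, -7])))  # [-7, -15, -6, 12, -18, -5, -11]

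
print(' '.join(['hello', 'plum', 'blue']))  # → hello plum blue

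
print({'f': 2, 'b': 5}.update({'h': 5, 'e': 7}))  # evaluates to None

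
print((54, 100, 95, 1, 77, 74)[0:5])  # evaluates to (54, 100, 95, 1, 77)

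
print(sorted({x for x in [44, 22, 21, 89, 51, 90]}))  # [21, 22, 44, 51, 89, 90]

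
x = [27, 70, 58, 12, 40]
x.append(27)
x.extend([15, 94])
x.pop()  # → 94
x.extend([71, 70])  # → [27, 70, 58, 12, 40, 27, 15, 71, 70]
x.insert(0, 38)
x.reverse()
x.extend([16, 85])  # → [70, 71, 15, 27, 40, 12, 58, 70, 27, 38, 16, 85]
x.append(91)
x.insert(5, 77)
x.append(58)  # [70, 71, 15, 27, 40, 77, 12, 58, 70, 27, 38, 16, 85, 91, 58]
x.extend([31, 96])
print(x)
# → [70, 71, 15, 27, 40, 77, 12, 58, 70, 27, 38, 16, 85, 91, 58, 31, 96]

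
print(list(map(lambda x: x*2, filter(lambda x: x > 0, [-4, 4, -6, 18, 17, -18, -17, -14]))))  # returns [8, 36, 34]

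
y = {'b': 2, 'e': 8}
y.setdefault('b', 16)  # 2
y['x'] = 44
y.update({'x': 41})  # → {'b': 2, 'e': 8, 'x': 41}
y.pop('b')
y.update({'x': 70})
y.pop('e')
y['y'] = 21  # {'x': 70, 'y': 21}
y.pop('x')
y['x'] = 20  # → {'y': 21, 'x': 20}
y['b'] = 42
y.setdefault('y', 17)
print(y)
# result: {'y': 21, 'x': 20, 'b': 42}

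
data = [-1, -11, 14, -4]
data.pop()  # -4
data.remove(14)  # [-1, -11]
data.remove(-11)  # [-1]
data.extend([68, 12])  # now [-1, 68, 12]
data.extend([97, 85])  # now [-1, 68, 12, 97, 85]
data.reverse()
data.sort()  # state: [-1, 12, 68, 85, 97]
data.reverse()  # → [97, 85, 68, 12, -1]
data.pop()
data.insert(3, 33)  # [97, 85, 68, 33, 12]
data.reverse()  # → [12, 33, 68, 85, 97]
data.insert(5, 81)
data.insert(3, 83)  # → [12, 33, 68, 83, 85, 97, 81]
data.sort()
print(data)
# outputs [12, 33, 68, 81, 83, 85, 97]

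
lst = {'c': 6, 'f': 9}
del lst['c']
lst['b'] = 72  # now {'f': 9, 'b': 72}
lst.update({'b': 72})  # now {'f': 9, 'b': 72}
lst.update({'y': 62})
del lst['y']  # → {'f': 9, 'b': 72}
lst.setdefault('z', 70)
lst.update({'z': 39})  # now {'f': 9, 'b': 72, 'z': 39}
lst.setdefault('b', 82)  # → 72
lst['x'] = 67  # {'f': 9, 'b': 72, 'z': 39, 'x': 67}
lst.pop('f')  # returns 9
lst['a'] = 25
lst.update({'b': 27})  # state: {'b': 27, 'z': 39, 'x': 67, 'a': 25}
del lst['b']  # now {'z': 39, 'x': 67, 'a': 25}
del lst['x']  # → {'z': 39, 'a': 25}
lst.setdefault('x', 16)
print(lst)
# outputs {'z': 39, 'a': 25, 'x': 16}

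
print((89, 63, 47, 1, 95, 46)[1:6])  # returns (63, 47, 1, 95, 46)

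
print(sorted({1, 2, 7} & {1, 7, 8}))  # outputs [1, 7]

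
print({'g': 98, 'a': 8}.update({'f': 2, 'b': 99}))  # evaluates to None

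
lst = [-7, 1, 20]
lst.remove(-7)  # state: [1, 20]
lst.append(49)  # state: [1, 20, 49]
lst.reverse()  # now [49, 20, 1]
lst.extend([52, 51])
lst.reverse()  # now [51, 52, 1, 20, 49]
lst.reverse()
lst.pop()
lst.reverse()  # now [52, 1, 20, 49]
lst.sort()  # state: [1, 20, 49, 52]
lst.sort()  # [1, 20, 49, 52]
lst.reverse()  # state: [52, 49, 20, 1]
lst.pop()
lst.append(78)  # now [52, 49, 20, 78]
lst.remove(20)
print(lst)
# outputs [52, 49, 78]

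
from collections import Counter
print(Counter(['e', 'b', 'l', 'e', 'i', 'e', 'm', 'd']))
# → Counter({'e': 3, 'b': 1, 'l': 1, 'i': 1, 'm': 1, 'd': 1})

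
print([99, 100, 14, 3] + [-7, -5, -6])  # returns [99, 100, 14, 3, -7, -5, -6]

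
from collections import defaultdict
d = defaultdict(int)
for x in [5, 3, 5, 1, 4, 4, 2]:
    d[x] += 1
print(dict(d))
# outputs {5: 2, 3: 1, 1: 1, 4: 2, 2: 1}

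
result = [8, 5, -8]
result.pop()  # -8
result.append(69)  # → [8, 5, 69]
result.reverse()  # [69, 5, 8]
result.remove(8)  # [69, 5]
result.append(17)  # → [69, 5, 17]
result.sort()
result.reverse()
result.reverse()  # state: [5, 17, 69]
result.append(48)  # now [5, 17, 69, 48]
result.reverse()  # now [48, 69, 17, 5]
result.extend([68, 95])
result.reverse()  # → [95, 68, 5, 17, 69, 48]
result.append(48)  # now [95, 68, 5, 17, 69, 48, 48]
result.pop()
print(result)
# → [95, 68, 5, 17, 69, 48]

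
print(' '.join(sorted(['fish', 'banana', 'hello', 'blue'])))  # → banana blue fish hello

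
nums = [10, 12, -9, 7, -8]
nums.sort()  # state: [-9, -8, 7, 10, 12]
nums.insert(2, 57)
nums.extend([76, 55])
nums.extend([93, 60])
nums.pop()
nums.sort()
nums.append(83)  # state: [-9, -8, 7, 10, 12, 55, 57, 76, 93, 83]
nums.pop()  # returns 83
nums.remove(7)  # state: [-9, -8, 10, 12, 55, 57, 76, 93]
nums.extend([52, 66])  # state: [-9, -8, 10, 12, 55, 57, 76, 93, 52, 66]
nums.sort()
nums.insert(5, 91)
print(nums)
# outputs [-9, -8, 10, 12, 52, 91, 55, 57, 66, 76, 93]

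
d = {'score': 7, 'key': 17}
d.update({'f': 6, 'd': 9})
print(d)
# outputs {'score': 7, 'key': 17, 'f': 6, 'd': 9}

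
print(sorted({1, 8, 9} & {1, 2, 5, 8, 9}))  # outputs [1, 8, 9]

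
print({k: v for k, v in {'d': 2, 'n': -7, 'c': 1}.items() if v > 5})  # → {}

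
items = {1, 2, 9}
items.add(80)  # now {1, 2, 9, 80}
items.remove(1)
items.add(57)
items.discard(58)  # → {2, 9, 57, 80}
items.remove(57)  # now {2, 9, 80}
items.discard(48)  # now {2, 9, 80}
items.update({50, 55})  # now {2, 9, 50, 55, 80}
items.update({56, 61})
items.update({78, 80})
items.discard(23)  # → {2, 9, 50, 55, 56, 61, 78, 80}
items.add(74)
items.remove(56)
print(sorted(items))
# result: [2, 9, 50, 55, 61, 74, 78, 80]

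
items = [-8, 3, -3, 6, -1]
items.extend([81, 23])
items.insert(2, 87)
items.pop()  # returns 23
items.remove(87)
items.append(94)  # [-8, 3, -3, 6, -1, 81, 94]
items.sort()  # [-8, -3, -1, 3, 6, 81, 94]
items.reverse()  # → [94, 81, 6, 3, -1, -3, -8]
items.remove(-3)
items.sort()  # [-8, -1, 3, 6, 81, 94]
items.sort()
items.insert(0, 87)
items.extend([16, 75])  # [87, -8, -1, 3, 6, 81, 94, 16, 75]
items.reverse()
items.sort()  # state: [-8, -1, 3, 6, 16, 75, 81, 87, 94]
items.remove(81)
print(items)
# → [-8, -1, 3, 6, 16, 75, 87, 94]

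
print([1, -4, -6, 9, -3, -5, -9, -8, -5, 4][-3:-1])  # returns [-8, -5]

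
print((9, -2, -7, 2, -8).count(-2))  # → 1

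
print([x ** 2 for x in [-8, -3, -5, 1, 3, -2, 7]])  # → [64, 9, 25, 1, 9, 4, 49]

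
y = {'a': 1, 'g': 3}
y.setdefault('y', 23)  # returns 23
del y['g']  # {'a': 1, 'y': 23}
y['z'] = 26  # {'a': 1, 'y': 23, 'z': 26}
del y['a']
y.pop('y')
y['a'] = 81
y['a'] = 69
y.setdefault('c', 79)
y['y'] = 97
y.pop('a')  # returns 69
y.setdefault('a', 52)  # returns 52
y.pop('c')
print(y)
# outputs {'z': 26, 'y': 97, 'a': 52}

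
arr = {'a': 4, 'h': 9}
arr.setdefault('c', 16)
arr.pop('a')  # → 4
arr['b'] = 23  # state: {'h': 9, 'c': 16, 'b': 23}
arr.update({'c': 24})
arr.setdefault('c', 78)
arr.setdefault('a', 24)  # 24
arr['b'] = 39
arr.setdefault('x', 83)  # 83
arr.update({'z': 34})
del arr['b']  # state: {'h': 9, 'c': 24, 'a': 24, 'x': 83, 'z': 34}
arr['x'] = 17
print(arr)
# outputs {'h': 9, 'c': 24, 'a': 24, 'x': 17, 'z': 34}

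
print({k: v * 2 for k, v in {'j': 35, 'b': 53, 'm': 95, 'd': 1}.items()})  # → {'j': 70, 'b': 106, 'm': 190, 'd': 2}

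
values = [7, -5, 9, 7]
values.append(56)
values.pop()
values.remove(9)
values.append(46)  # [7, -5, 7, 46]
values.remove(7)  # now [-5, 7, 46]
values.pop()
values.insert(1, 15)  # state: [-5, 15, 7]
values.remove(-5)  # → [15, 7]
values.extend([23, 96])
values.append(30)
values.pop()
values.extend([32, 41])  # [15, 7, 23, 96, 32, 41]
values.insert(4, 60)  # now [15, 7, 23, 96, 60, 32, 41]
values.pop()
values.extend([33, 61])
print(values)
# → [15, 7, 23, 96, 60, 32, 33, 61]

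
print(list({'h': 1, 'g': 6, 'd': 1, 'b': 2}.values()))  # [1, 6, 1, 2]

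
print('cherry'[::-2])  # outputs yrh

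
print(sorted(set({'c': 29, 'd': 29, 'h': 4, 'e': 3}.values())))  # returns [3, 4, 29]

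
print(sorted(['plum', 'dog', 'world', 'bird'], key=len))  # ['dog', 'plum', 'bird', 'world']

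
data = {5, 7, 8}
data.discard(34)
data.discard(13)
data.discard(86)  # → {5, 7, 8}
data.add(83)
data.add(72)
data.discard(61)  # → {5, 7, 8, 72, 83}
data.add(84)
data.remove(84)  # {5, 7, 8, 72, 83}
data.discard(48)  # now {5, 7, 8, 72, 83}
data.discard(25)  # {5, 7, 8, 72, 83}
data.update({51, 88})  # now {5, 7, 8, 51, 72, 83, 88}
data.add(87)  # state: {5, 7, 8, 51, 72, 83, 87, 88}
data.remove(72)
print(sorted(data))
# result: [5, 7, 8, 51, 83, 87, 88]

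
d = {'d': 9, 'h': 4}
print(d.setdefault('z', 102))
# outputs 102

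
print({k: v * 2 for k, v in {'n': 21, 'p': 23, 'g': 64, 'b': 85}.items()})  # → {'n': 42, 'p': 46, 'g': 128, 'b': 170}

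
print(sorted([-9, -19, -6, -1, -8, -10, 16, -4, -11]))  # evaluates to [-19, -11, -10, -9, -8, -6, -4, -1, 16]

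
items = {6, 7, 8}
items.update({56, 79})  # {6, 7, 8, 56, 79}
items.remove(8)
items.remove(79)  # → {6, 7, 56}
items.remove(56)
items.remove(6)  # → {7}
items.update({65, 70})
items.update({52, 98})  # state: {7, 52, 65, 70, 98}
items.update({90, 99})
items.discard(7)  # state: {52, 65, 70, 90, 98, 99}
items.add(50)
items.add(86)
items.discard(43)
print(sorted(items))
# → [50, 52, 65, 70, 86, 90, 98, 99]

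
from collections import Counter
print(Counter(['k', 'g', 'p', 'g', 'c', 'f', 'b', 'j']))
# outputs Counter({'g': 2, 'k': 1, 'p': 1, 'c': 1, 'f': 1, 'b': 1, 'j': 1})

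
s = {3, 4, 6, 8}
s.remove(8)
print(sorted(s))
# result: [3, 4, 6]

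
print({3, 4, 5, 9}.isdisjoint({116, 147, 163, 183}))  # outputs True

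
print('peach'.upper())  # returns PEACH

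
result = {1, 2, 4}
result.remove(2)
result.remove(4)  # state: {1}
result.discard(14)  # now {1}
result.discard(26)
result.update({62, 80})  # {1, 62, 80}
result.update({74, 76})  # {1, 62, 74, 76, 80}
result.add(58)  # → {1, 58, 62, 74, 76, 80}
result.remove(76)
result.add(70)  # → {1, 58, 62, 70, 74, 80}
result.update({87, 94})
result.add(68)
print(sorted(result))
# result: [1, 58, 62, 68, 70, 74, 80, 87, 94]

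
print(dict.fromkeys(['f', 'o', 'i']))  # {'f': None, 'o': None, 'i': None}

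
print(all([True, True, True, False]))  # False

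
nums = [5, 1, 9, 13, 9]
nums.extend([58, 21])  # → [5, 1, 9, 13, 9, 58, 21]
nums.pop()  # 21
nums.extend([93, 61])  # [5, 1, 9, 13, 9, 58, 93, 61]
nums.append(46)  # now [5, 1, 9, 13, 9, 58, 93, 61, 46]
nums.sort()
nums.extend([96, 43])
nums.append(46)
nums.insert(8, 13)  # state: [1, 5, 9, 9, 13, 46, 58, 61, 13, 93, 96, 43, 46]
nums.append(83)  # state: [1, 5, 9, 9, 13, 46, 58, 61, 13, 93, 96, 43, 46, 83]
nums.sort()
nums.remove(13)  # [1, 5, 9, 9, 13, 43, 46, 46, 58, 61, 83, 93, 96]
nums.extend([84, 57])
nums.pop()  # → 57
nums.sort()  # [1, 5, 9, 9, 13, 43, 46, 46, 58, 61, 83, 84, 93, 96]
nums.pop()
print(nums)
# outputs [1, 5, 9, 9, 13, 43, 46, 46, 58, 61, 83, 84, 93]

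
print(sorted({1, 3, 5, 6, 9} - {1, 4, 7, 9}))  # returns [3, 5, 6]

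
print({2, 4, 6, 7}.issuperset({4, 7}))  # True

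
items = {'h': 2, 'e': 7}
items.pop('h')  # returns 2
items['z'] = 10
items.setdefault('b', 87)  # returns 87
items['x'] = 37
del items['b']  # {'e': 7, 'z': 10, 'x': 37}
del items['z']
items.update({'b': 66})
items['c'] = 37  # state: {'e': 7, 'x': 37, 'b': 66, 'c': 37}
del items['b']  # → {'e': 7, 'x': 37, 'c': 37}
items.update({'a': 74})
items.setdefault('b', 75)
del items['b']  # {'e': 7, 'x': 37, 'c': 37, 'a': 74}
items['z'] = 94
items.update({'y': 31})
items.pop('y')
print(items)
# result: {'e': 7, 'x': 37, 'c': 37, 'a': 74, 'z': 94}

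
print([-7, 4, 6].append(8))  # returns None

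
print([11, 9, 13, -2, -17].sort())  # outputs None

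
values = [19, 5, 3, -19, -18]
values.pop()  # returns -18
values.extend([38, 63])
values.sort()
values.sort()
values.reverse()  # [63, 38, 19, 5, 3, -19]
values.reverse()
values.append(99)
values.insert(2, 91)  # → [-19, 3, 91, 5, 19, 38, 63, 99]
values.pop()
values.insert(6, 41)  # [-19, 3, 91, 5, 19, 38, 41, 63]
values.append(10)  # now [-19, 3, 91, 5, 19, 38, 41, 63, 10]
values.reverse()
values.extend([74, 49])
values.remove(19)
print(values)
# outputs [10, 63, 41, 38, 5, 91, 3, -19, 74, 49]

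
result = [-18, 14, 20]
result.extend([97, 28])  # [-18, 14, 20, 97, 28]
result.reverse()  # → [28, 97, 20, 14, -18]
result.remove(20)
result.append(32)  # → [28, 97, 14, -18, 32]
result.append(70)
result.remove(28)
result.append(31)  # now [97, 14, -18, 32, 70, 31]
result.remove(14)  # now [97, -18, 32, 70, 31]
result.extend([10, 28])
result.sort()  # [-18, 10, 28, 31, 32, 70, 97]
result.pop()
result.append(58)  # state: [-18, 10, 28, 31, 32, 70, 58]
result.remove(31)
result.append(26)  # [-18, 10, 28, 32, 70, 58, 26]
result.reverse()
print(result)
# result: [26, 58, 70, 32, 28, 10, -18]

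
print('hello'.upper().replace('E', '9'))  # H9LLO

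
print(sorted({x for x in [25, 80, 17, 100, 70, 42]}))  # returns [17, 25, 42, 70, 80, 100]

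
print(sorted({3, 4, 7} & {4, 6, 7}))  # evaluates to [4, 7]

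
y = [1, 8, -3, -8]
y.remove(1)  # [8, -3, -8]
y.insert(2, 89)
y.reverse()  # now [-8, 89, -3, 8]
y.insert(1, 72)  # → [-8, 72, 89, -3, 8]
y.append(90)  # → [-8, 72, 89, -3, 8, 90]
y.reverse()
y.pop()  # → -8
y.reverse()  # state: [72, 89, -3, 8, 90]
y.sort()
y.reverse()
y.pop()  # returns -3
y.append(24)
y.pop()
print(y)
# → [90, 89, 72, 8]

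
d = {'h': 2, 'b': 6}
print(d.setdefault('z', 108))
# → 108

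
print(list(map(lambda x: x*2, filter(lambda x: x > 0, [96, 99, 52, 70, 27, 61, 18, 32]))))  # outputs [192, 198, 104, 140, 54, 122, 36, 64]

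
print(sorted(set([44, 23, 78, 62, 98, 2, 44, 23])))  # [2, 23, 44, 62, 78, 98]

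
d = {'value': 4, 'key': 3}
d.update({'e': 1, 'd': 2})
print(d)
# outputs {'value': 4, 'key': 3, 'e': 1, 'd': 2}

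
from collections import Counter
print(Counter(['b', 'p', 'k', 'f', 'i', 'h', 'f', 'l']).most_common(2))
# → [('f', 2), ('b', 1)]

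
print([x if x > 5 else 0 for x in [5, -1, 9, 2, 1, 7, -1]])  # [0, 0, 9, 0, 0, 7, 0]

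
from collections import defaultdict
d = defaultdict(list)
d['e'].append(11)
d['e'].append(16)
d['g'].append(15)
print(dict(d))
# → {'e': [11, 16], 'g': [15]}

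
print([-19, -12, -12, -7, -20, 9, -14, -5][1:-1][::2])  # [-12, -7, 9]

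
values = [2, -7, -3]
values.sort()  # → [-7, -3, 2]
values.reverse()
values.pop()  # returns -7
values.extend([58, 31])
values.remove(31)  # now [2, -3, 58]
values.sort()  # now [-3, 2, 58]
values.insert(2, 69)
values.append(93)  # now [-3, 2, 69, 58, 93]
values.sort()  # [-3, 2, 58, 69, 93]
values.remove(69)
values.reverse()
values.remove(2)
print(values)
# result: [93, 58, -3]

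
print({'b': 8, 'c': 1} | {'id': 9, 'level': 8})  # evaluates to {'b': 8, 'c': 1, 'id': 9, 'level': 8}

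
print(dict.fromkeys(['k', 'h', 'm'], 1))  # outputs {'k': 1, 'h': 1, 'm': 1}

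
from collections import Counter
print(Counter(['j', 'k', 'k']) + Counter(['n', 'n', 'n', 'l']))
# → Counter({'n': 3, 'k': 2, 'j': 1, 'l': 1})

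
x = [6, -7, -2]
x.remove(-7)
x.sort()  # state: [-2, 6]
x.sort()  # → [-2, 6]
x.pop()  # 6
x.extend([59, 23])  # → [-2, 59, 23]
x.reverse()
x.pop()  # -2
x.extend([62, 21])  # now [23, 59, 62, 21]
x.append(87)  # [23, 59, 62, 21, 87]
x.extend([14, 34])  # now [23, 59, 62, 21, 87, 14, 34]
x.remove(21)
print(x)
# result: [23, 59, 62, 87, 14, 34]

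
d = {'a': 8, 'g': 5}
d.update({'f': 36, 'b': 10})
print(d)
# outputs {'a': 8, 'g': 5, 'f': 36, 'b': 10}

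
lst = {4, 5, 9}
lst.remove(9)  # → {4, 5}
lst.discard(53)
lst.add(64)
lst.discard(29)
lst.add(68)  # {4, 5, 64, 68}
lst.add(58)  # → {4, 5, 58, 64, 68}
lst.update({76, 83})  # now {4, 5, 58, 64, 68, 76, 83}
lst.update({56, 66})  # {4, 5, 56, 58, 64, 66, 68, 76, 83}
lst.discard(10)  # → {4, 5, 56, 58, 64, 66, 68, 76, 83}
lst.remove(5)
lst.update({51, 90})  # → {4, 51, 56, 58, 64, 66, 68, 76, 83, 90}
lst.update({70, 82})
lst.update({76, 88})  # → {4, 51, 56, 58, 64, 66, 68, 70, 76, 82, 83, 88, 90}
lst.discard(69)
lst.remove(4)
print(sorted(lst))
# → [51, 56, 58, 64, 66, 68, 70, 76, 82, 83, 88, 90]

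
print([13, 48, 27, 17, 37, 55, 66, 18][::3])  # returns [13, 17, 66]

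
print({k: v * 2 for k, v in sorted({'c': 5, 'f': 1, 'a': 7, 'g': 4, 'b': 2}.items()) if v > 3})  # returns {'a': 14, 'c': 10, 'g': 8}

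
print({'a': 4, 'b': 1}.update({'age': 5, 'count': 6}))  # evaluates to None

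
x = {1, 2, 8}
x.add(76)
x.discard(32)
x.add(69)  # {1, 2, 8, 69, 76}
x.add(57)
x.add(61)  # {1, 2, 8, 57, 61, 69, 76}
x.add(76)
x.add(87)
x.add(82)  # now {1, 2, 8, 57, 61, 69, 76, 82, 87}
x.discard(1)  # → {2, 8, 57, 61, 69, 76, 82, 87}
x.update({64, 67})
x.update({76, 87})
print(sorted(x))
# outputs [2, 8, 57, 61, 64, 67, 69, 76, 82, 87]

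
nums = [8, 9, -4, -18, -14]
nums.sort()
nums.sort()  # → [-18, -14, -4, 8, 9]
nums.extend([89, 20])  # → [-18, -14, -4, 8, 9, 89, 20]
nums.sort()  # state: [-18, -14, -4, 8, 9, 20, 89]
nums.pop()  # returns 89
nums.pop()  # 20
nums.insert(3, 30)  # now [-18, -14, -4, 30, 8, 9]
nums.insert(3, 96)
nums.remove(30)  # [-18, -14, -4, 96, 8, 9]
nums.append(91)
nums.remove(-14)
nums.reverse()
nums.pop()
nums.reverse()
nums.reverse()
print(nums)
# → [91, 9, 8, 96, -4]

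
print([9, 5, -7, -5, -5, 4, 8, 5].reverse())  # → None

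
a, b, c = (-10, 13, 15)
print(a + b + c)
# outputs 18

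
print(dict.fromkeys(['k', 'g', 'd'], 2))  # {'k': 2, 'g': 2, 'd': 2}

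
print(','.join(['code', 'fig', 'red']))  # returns code,fig,red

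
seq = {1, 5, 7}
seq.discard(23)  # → {1, 5, 7}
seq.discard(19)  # {1, 5, 7}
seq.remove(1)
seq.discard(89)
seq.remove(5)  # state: {7}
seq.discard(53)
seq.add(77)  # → {7, 77}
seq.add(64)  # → {7, 64, 77}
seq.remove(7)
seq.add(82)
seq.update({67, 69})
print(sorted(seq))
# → [64, 67, 69, 77, 82]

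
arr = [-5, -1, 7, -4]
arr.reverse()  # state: [-4, 7, -1, -5]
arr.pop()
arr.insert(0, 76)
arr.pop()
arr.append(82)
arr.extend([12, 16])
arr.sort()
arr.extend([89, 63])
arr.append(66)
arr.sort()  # [-4, 7, 12, 16, 63, 66, 76, 82, 89]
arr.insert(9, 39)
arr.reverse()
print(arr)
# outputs [39, 89, 82, 76, 66, 63, 16, 12, 7, -4]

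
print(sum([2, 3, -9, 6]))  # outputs 2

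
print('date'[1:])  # ate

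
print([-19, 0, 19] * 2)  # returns [-19, 0, 19, -19, 0, 19]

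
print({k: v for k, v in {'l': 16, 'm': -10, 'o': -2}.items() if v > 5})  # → {'l': 16}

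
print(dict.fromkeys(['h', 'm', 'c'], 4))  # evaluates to {'h': 4, 'm': 4, 'c': 4}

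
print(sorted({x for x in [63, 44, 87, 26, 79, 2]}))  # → [2, 26, 44, 63, 79, 87]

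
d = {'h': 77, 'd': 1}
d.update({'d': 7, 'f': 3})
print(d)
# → {'h': 77, 'd': 7, 'f': 3}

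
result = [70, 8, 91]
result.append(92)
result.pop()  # 92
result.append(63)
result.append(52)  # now [70, 8, 91, 63, 52]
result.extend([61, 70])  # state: [70, 8, 91, 63, 52, 61, 70]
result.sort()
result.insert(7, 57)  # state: [8, 52, 61, 63, 70, 70, 91, 57]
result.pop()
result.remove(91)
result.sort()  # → [8, 52, 61, 63, 70, 70]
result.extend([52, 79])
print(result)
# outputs [8, 52, 61, 63, 70, 70, 52, 79]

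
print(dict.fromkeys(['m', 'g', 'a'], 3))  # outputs {'m': 3, 'g': 3, 'a': 3}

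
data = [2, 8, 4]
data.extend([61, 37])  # [2, 8, 4, 61, 37]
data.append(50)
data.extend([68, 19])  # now [2, 8, 4, 61, 37, 50, 68, 19]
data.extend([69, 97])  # [2, 8, 4, 61, 37, 50, 68, 19, 69, 97]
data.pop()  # 97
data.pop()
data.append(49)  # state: [2, 8, 4, 61, 37, 50, 68, 19, 49]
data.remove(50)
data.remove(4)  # [2, 8, 61, 37, 68, 19, 49]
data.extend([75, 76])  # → [2, 8, 61, 37, 68, 19, 49, 75, 76]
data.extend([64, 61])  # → [2, 8, 61, 37, 68, 19, 49, 75, 76, 64, 61]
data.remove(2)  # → [8, 61, 37, 68, 19, 49, 75, 76, 64, 61]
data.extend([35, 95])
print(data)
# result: [8, 61, 37, 68, 19, 49, 75, 76, 64, 61, 35, 95]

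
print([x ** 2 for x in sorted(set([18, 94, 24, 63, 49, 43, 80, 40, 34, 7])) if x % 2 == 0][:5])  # [324, 576, 1156, 1600, 6400]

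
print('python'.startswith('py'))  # True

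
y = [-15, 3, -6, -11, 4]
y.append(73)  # [-15, 3, -6, -11, 4, 73]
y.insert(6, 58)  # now [-15, 3, -6, -11, 4, 73, 58]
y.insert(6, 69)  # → [-15, 3, -6, -11, 4, 73, 69, 58]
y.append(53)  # [-15, 3, -6, -11, 4, 73, 69, 58, 53]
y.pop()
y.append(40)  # [-15, 3, -6, -11, 4, 73, 69, 58, 40]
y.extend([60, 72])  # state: [-15, 3, -6, -11, 4, 73, 69, 58, 40, 60, 72]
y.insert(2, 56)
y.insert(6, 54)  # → [-15, 3, 56, -6, -11, 4, 54, 73, 69, 58, 40, 60, 72]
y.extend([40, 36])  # [-15, 3, 56, -6, -11, 4, 54, 73, 69, 58, 40, 60, 72, 40, 36]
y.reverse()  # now [36, 40, 72, 60, 40, 58, 69, 73, 54, 4, -11, -6, 56, 3, -15]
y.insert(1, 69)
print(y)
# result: [36, 69, 40, 72, 60, 40, 58, 69, 73, 54, 4, -11, -6, 56, 3, -15]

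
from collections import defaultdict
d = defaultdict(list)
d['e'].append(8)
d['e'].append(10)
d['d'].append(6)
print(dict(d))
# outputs {'e': [8, 10], 'd': [6]}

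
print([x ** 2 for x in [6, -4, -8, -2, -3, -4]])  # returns [36, 16, 64, 4, 9, 16]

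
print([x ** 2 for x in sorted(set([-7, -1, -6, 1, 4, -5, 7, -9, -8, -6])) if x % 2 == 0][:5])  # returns [64, 36, 16]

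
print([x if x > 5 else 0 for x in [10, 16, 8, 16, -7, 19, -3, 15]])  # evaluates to [10, 16, 8, 16, 0, 19, 0, 15]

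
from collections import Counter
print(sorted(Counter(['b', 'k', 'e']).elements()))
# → ['b', 'e', 'k']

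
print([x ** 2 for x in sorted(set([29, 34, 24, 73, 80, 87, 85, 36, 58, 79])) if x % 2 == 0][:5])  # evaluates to [576, 1156, 1296, 3364, 6400]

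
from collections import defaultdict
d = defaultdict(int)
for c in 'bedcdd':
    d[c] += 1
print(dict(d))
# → {'b': 1, 'e': 1, 'd': 3, 'c': 1}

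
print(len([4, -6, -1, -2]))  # 4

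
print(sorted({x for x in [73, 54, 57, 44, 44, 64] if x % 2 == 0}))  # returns [44, 54, 64]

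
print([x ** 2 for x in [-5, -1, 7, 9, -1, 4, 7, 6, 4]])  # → [25, 1, 49, 81, 1, 16, 49, 36, 16]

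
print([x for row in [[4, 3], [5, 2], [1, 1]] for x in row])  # [4, 3, 5, 2, 1, 1]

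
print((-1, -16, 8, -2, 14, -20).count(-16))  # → 1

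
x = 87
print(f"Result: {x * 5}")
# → Result: 435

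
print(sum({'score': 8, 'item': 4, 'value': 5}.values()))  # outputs 17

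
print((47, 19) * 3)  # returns (47, 19, 47, 19, 47, 19)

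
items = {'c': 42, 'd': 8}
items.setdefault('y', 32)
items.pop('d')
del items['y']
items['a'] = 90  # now {'c': 42, 'a': 90}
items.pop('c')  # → 42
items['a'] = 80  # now {'a': 80}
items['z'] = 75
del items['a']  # {'z': 75}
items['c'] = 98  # {'z': 75, 'c': 98}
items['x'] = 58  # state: {'z': 75, 'c': 98, 'x': 58}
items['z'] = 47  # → {'z': 47, 'c': 98, 'x': 58}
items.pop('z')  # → 47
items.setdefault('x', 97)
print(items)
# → {'c': 98, 'x': 58}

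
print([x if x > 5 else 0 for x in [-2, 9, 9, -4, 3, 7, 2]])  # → [0, 9, 9, 0, 0, 7, 0]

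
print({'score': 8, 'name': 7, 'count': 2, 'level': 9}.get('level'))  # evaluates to 9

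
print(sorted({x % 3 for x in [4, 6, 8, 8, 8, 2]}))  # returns [0, 1, 2]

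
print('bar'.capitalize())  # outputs Bar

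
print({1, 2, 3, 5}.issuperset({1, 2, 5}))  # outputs True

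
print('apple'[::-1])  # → elppa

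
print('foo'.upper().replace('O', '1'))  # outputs F11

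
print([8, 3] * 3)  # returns [8, 3, 8, 3, 8, 3]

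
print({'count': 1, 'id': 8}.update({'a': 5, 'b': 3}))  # None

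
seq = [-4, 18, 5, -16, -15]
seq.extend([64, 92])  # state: [-4, 18, 5, -16, -15, 64, 92]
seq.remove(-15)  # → [-4, 18, 5, -16, 64, 92]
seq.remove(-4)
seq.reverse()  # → [92, 64, -16, 5, 18]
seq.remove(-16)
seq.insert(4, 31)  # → [92, 64, 5, 18, 31]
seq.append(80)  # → [92, 64, 5, 18, 31, 80]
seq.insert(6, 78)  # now [92, 64, 5, 18, 31, 80, 78]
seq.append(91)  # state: [92, 64, 5, 18, 31, 80, 78, 91]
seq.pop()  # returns 91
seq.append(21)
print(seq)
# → [92, 64, 5, 18, 31, 80, 78, 21]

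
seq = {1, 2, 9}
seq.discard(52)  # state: {1, 2, 9}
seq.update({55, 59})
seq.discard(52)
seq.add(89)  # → {1, 2, 9, 55, 59, 89}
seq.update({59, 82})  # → {1, 2, 9, 55, 59, 82, 89}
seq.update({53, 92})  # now {1, 2, 9, 53, 55, 59, 82, 89, 92}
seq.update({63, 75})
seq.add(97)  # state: {1, 2, 9, 53, 55, 59, 63, 75, 82, 89, 92, 97}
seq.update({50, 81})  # {1, 2, 9, 50, 53, 55, 59, 63, 75, 81, 82, 89, 92, 97}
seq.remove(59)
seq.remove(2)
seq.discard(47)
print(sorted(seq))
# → [1, 9, 50, 53, 55, 63, 75, 81, 82, 89, 92, 97]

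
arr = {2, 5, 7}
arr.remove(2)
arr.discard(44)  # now {5, 7}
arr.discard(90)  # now {5, 7}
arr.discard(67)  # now {5, 7}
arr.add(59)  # {5, 7, 59}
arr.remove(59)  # {5, 7}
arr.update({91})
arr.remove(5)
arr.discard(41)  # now {7, 91}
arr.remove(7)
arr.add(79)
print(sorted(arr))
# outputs [79, 91]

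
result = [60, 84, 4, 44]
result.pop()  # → 44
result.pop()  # 4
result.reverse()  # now [84, 60]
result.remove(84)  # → [60]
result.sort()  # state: [60]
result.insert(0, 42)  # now [42, 60]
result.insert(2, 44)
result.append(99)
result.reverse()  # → [99, 44, 60, 42]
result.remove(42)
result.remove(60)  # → [99, 44]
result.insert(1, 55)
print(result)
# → [99, 55, 44]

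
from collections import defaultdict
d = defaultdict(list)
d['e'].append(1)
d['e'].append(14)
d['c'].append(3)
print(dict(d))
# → {'e': [1, 14], 'c': [3]}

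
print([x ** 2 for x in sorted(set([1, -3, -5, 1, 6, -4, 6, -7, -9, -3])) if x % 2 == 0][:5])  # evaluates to [16, 36]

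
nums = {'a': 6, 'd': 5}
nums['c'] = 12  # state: {'a': 6, 'd': 5, 'c': 12}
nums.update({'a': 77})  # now {'a': 77, 'd': 5, 'c': 12}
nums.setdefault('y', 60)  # 60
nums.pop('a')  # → 77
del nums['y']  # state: {'d': 5, 'c': 12}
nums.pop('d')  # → 5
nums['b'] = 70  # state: {'c': 12, 'b': 70}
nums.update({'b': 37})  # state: {'c': 12, 'b': 37}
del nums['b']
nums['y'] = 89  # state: {'c': 12, 'y': 89}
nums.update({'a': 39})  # {'c': 12, 'y': 89, 'a': 39}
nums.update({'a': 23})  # {'c': 12, 'y': 89, 'a': 23}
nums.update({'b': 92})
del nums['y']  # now {'c': 12, 'a': 23, 'b': 92}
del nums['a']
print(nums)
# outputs {'c': 12, 'b': 92}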